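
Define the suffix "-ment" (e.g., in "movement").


Suffix: -ment
Example: movement (move + -ment)
Meaning = result of action


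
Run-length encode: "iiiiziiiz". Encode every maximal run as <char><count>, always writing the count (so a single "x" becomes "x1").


String: "iiiiziiiz"
Scanning for consecutive runs:
  'i' x 4
  'z' x 1
  'i' x 3
  'z' x 1
RLE = "i4z1i3z1"


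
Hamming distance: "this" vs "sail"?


Comparing character by character (same length = 4):
  Pos 0: 't' vs 's' !=
  Pos 1: 'h' vs 'a' !=
  Pos 2: 'i' vs 'i' =
  Pos 3: 's' vs 'l' !=
Hamming distance = 3


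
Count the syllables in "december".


Word: "december"
Syllable breakdown: de | cem | ber
Counting: 3 parts
= 3 syllables


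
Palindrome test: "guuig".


Word: "guuig"
Reversed: "giuug"
Forward == Backward? guuig != giuug
Palindrome = No


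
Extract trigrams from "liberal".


Word: "liberal" (length 7)
Number of trigrams = 7 - 3 + 1 = 5
  Position 0: "lib"
  Position 1: "ibe"
  Position 2: "ber"
  Position 3: "era"
  Position 4: "ral"
Trigrams = "lib", "ibe", "ber", "era", "ral"


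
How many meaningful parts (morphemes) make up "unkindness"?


Word: "unkindness"
Morphemes: un- | kind | -ness
Each morpheme carries meaning
= 3 morphemes


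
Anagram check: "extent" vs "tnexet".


Word 1: "extent" → sorted: eenttx
Word 2: "tnexet" → sorted: eenttx
Same letters? eenttx == eenttx
Anagram = Yes


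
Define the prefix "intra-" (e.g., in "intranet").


Prefix: intra-
As in: intranet -> intra- + net
Meaning = within


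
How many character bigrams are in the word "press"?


Word: "press" (length 5)
Number of 2-grams = length - 2 + 1 = 5 - 2 + 1
= 4


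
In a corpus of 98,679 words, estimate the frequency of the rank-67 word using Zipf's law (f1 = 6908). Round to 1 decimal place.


Zipf's law: f(r) = f(1) / r
f(1) = 6908
f(67) = 6908 / 67
= 103.1 occurrences


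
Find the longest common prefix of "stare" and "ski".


Word 1: "stare"
Word 2: "ski"
Comparing from start:
  Pos 0: 's' == 's'
  Pos 1: 't' != 'k' (stop)
LCP = "s" (length 1)


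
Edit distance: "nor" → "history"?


Word 1: "nor" (length 3)
Word 2: "history" (length 7)
One optimal edit sequence (insert/delete/substitute each cost 1):
  1. insert 'h'  (+1)
  2. insert 'i'  (+1)
  3. insert 's'  (+1)
  4. substitute 'n' -> 't'  (+1)
  5. keep 'o'
  6. keep 'r'
  7. insert 'y'  (+1)
Total edit operations: 5
Edit distance = 5


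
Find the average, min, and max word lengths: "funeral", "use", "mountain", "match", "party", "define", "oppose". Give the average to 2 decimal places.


Lengths: "funeral"=7, "use"=3, "mountain"=8, "match"=5, "party"=5, "define"=6, "oppose"=6
Sum = 40, Count = 7
Average = 40/7 = 5.71
= avg=5.71, min=3, max=8


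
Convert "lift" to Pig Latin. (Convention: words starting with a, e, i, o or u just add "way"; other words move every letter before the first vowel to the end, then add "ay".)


Word: "lift"
Starts with consonant(s) → move to end, add 'ay'
Consonant cluster: "l"
Pig Latin = "iftlay"


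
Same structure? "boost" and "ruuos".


Pattern of "boost": [0, 1, 1, 2, 3]
Pattern of "ruuos": [0, 1, 1, 2, 3]
Patterns match
Same pattern = Yes


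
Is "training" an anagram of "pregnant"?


Word 1: "pregnant" → sorted: aegnnprt
Word 2: "training" → sorted: agiinnrt
Same letters? aegnnprt != agiinnrt
Anagram = No


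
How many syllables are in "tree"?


Word: "tree"
Syllable breakdown: tree
Counting: 1 part
= 1 syllable


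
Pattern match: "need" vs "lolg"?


Pattern of "need": [0, 1, 1, 2]
Pattern of "lolg": [0, 1, 0, 2]
Patterns do not match
Same pattern = No


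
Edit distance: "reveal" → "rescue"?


Word 1: "reveal" (length 6)
Word 2: "rescue" (length 6)
One optimal edit sequence (insert/delete/substitute each cost 1):
  1. keep 'r'
  2. keep 'e'
  3. substitute 'v' -> 's'  (+1)
  4. substitute 'e' -> 'c'  (+1)
  5. substitute 'a' -> 'u'  (+1)
  6. substitute 'l' -> 'e'  (+1)
Total edit operations: 4
Edit distance = 4


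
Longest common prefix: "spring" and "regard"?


Word 1: "spring"
Word 2: "regard"
Comparing from start:
  Pos 0: 's' != 'r' (stop)
LCP = "" (length 0)


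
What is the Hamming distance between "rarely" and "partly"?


Comparing character by character (same length = 6):
  Pos 0: 'r' vs 'p' !=
  Pos 1: 'a' vs 'a' =
  Pos 2: 'r' vs 'r' =
  Pos 3: 'e' vs 't' !=
  Pos 4: 'l' vs 'l' =
  Pos 5: 'y' vs 'y' =
Hamming distance = 2


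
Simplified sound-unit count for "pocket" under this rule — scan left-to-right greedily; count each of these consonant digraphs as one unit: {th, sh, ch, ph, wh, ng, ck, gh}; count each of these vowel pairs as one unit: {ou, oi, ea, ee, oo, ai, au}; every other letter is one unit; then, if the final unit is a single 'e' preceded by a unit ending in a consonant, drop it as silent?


Word: "pocket" (6 letters)
Left-to-right scan:
  (1) 'p' (letter)
  (2) 'o' (letter)
  (3) 'ck' (digraph)
  (4) 'e' (letter)
  (5) 't' (letter)
Units from scan: 5
Sound units = 5 units


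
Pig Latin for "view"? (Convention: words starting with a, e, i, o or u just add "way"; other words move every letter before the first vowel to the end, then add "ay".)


Word: "view"
Starts with consonant(s) → move to end, add 'ay'
Consonant cluster: "v"
Pig Latin = "iewvay"


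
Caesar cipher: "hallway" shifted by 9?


Word: "hallway"
Shift: 9
Each letter → (letter + shift) mod 26:
  'h' (7) + 9 = 16 → 'q'
  'a' (0) + 9 = 9 → 'j'
  'l' (11) + 9 = 20 → 'u'
  'l' (11) + 9 = 20 → 'u'
  'w' (22) + 9 = 5 → 'f'
  'a' (0) + 9 = 9 → 'j'
  'y' (24) + 9 = 7 → 'h'
Result = "qjuufjh"


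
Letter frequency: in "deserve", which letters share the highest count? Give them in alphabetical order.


Word: "deserve"
Letter counts:
  'd': 1
  'e': 3
  'r': 1
  's': 1
  'v': 1
Maximum count = 3
Most frequent = 'e' (3 times each)


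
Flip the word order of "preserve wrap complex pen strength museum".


Original: "preserve wrap complex pen strength museum"
Words (1..n): preserve | wrap | complex | pen | strength | museum
Reversed (n..1): museum | strength | pen | complex | wrap | preserve
Result = "museum strength pen complex wrap preserve"


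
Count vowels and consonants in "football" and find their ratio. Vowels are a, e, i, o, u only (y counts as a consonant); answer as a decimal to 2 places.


Word: "football"
Vowels (a,e,i,o,u): 3
Consonants: 5
Ratio = 3/5
= 0.60


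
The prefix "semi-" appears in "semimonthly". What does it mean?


Prefix: semi-
Example: semimonthly = semi- + monthly
Meaning = half


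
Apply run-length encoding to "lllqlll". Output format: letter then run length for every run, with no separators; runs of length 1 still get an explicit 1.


String: "lllqlll"
Scanning for consecutive runs:
  'l' x 3
  'q' x 1
  'l' x 3
RLE = "l3q1l3"


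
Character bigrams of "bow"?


Word: "bow" (length 3)
Number of bigrams = 3 - 2 + 1 = 2
  Position 0: "bo"
  Position 1: "ow"
Bigrams = "bo", "ow"


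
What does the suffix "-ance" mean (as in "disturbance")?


Suffix: -ance
As in: disturbance -> disturb + -ance
Meaning = state of


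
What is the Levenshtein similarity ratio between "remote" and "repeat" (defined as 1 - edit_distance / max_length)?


Word 1: "remote" (length 6)
Word 2: "repeat" (length 6)
One optimal edit sequence:
  1. keep 'r'
  2. keep 'e'
  3. substitute 'm' -> 'p'  (+1)
  4. substitute 'o' -> 'e'  (+1)
  5. substitute 't' -> 'a'  (+1)
  6. substitute 'e' -> 't'  (+1)
Edit distance = 4
Max length = max(6, 6) = 6
Similarity = 1 - 4/6
= 0.3333


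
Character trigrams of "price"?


Word: "price" (length 5)
Number of trigrams = 5 - 3 + 1 = 3
  Position 0: "pri"
  Position 1: "ric"
  Position 2: "ice"
Trigrams = "pri", "ric", "ice"


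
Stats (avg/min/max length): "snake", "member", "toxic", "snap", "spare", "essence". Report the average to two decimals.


Lengths: "snake"=5, "member"=6, "toxic"=5, "snap"=4, "spare"=5, "essence"=7
Sum = 32, Count = 6
Average = 32/6 = 5.33
= avg=5.33, min=4, max=7


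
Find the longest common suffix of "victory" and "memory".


Word 1: "victory"
Word 2: "memory"
Comparing from end:
  Pos -1: 'y' == 'y'
  Pos -2: 'r' == 'r'
  Pos -3: 'o' == 'o'
  Pos -4: 't' != 'm' (stop)
LCS = "ory" (length 3)


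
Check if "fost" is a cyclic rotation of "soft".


Word: "soft", Candidate: "fost"
Method: check if candidate is substring of word+word
"softsoft" contains "fost"? No
Is rotation = No


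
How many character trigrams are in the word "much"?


Word: "much" (length 4)
Number of 3-grams = length - 3 + 1 = 4 - 3 + 1
= 2


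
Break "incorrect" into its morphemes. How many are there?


Word: "incorrect"
Morphemes: in- + correct
Each morpheme carries meaning
= 2 morphemes


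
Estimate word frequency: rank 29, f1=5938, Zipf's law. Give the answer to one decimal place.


Zipf's law: f(r) = f(1) / r
f(1) = 5938
f(29) = 5938 / 29
= 204.8 occurrences


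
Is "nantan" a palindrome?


Word: "nantan"
Reversed: "natnan"
Forward == Backward? nantan != natnan
Palindrome = No


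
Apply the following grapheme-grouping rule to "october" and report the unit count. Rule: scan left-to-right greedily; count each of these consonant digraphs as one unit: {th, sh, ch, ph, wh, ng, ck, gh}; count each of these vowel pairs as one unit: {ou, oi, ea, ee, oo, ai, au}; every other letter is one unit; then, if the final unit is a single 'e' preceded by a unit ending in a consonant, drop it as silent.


Word: "october" (7 letters)
Left-to-right scan:
  [1] 'o' (letter)
  [2] 'c' (letter)
  [3] 't' (letter)
  [4] 'o' (letter)
  [5] 'b' (letter)
  [6] 'e' (letter)
  [7] 'r' (letter)
Units from scan: 7
Sound units = 7 units


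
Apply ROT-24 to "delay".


Word: "delay"
Shift: 24
Each letter → (letter + shift) mod 26:
  'd' (3) + 24 = 1 → 'b'
  'e' (4) + 24 = 2 → 'c'
  'l' (11) + 24 = 9 → 'j'
  'a' (0) + 24 = 24 → 'y'
  'y' (24) + 24 = 22 → 'w'
Result = "bcjyw"


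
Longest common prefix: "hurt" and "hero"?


Word 1: "hurt"
Word 2: "hero"
Comparing from start:
  Pos 0: 'h' == 'h'
  Pos 1: 'u' != 'e' (stop)
LCP = "h" (length 1)


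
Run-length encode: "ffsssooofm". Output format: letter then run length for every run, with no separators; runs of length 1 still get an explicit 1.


String: "ffsssooofm"
Scanning for consecutive runs:
  'f' x 2
  's' x 3
  'o' x 3
  'f' x 1
  'm' x 1
RLE = "f2s3o3f1m1"


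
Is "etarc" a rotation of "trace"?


Word: "trace", Candidate: "etarc"
Method: check if candidate is substring of word+word
"tracetrace" contains "etarc"? No
Is rotation = No


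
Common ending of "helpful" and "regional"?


Word 1: "helpful"
Word 2: "regional"
Comparing from end:
  Pos -1: 'l' == 'l'
  Pos -2: 'u' != 'a' (stop)
LCS = "l" (length 1)


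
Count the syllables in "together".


Word: "together"
Syllable breakdown: to · geth · er
Counting: 3 parts
= 3 syllables


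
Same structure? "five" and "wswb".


Pattern of "five": [0, 1, 2, 3]
Pattern of "wswb": [0, 1, 0, 2]
Patterns do not match
Same pattern = No


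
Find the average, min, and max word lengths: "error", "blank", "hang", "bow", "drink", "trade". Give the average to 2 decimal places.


Lengths: "error"=5, "blank"=5, "hang"=4, "bow"=3, "drink"=5, "trade"=5
Sum = 27, Count = 6
Average = 27/6 = 4.50
= avg=4.50, min=3, max=5


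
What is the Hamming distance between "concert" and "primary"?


Comparing character by character (same length = 7):
  Pos 0: 'c' vs 'p' !=
  Pos 1: 'o' vs 'r' !=
  Pos 2: 'n' vs 'i' !=
  Pos 3: 'c' vs 'm' !=
  Pos 4: 'e' vs 'a' !=
  Pos 5: 'r' vs 'r' =
  Pos 6: 't' vs 'y' !=
Hamming distance = 6


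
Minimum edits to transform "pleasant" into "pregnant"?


Word 1: "pleasant" (length 8)
Word 2: "pregnant" (length 8)
One optimal edit sequence (insert/delete/substitute each cost 1):
  1. keep 'p'
  2. substitute 'l' -> 'r'  (+1)
  3. keep 'e'
  4. substitute 'a' -> 'g'  (+1)
  5. substitute 's' -> 'n'  (+1)
  6. keep 'a'
  7. keep 'n'
  8. keep 't'
Total edit operations: 3
Edit distance = 3


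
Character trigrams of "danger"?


Word: "danger" (length 6)
Number of trigrams = 6 - 3 + 1 = 4
  Position 0: "dan"
  Position 1: "ang"
  Position 2: "nge"
  Position 3: "ger"
Trigrams = "dan", "ang", "nge", "ger"


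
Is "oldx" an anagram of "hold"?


Word 1: "hold" → sorted: dhlo
Word 2: "oldx" → sorted: dlox
Same letters? dhlo != dlox
Anagram = No


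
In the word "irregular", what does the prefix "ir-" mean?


Prefix: ir-
Example: irregular (ir- + regular)
Meaning = not


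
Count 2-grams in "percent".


Word: "percent" (length 7)
Number of 2-grams = length - 2 + 1 = 7 - 2 + 1
= 6


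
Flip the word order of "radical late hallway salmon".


Original: "radical late hallway salmon"
Words (1..n): radical | late | hallway | salmon
Reversed (n..1): salmon | hallway | late | radical
Result = "salmon hallway late radical"


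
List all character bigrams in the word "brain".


Word: "brain" (length 5)
Number of bigrams = 5 - 2 + 1 = 4
  Position 0: "br"
  Position 1: "ra"
  Position 2: "ai"
  Position 3: "in"
Bigrams = "br", "ra", "ai", "in"


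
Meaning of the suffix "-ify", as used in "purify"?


Suffix: -ify
Example: purify = pure + -ify, with a spelling change
Meaning = to make


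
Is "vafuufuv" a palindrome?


Word: "vafuufuv"
Reversed: "vufuufav"
Forward == Backward? vafuufuv != vufuufav
Palindrome = No


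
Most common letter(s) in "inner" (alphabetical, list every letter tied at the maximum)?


Word: "inner"
Letter counts:
  'e': 1
  'i': 1
  'n': 2
  'r': 1
Maximum count = 2
Most frequent = 'n' (2 times each)


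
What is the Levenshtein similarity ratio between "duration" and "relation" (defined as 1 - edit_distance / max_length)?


Word 1: "duration" (length 8)
Word 2: "relation" (length 8)
One optimal edit sequence:
  1. substitute 'd' -> 'r'  (+1)
  2. substitute 'u' -> 'e'  (+1)
  3. substitute 'r' -> 'l'  (+1)
  4. keep 'a'
  5. keep 't'
  6. keep 'i'
  7. keep 'o'
  8. keep 'n'
Edit distance = 3
Max length = max(8, 8) = 8
Similarity = 1 - 3/8
= 0.6250


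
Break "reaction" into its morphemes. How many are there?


Word: "reaction"
Morphemes: re- | act | -ion
Each morpheme carries meaning
= 3 morphemes


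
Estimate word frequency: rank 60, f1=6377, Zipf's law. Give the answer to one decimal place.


Zipf's law: f(r) = f(1) / r
f(1) = 6377
f(60) = 6377 / 60
= 106.3 occurrences


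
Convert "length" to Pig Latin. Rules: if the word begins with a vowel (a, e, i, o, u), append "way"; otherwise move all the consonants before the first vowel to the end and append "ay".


Word: "length"
Starts with consonant(s) → move to end, add 'ay'
Consonant cluster: "l"
Pig Latin = "engthlay"


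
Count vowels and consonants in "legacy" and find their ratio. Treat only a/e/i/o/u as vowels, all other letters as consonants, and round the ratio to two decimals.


Word: "legacy"
Vowels (a,e,i,o,u): 2
Consonants: 4
Ratio = 2/4
= 0.50


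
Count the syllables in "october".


Word: "october"
Syllable breakdown: oc / to / ber
Counting: 3 parts
= 3 syllables


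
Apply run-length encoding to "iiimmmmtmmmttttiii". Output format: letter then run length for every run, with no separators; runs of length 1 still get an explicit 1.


String: "iiimmmmtmmmttttiii"
Scanning for consecutive runs:
  'i' x 3
  'm' x 4
  't' x 1
  'm' x 3
  't' x 4
  'i' x 3
RLE = "i3m4t1m3t4i3"


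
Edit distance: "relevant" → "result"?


Word 1: "relevant" (length 8)
Word 2: "result" (length 6)
One optimal edit sequence (insert/delete/substitute each cost 1):
  1. keep 'r'
  2. delete 'e'  (+1)
  3. delete 'l'  (+1)
  4. keep 'e'
  5. substitute 'v' -> 's'  (+1)
  6. substitute 'a' -> 'u'  (+1)
  7. substitute 'n' -> 'l'  (+1)
  8. keep 't'
Total edit operations: 5
Edit distance = 5


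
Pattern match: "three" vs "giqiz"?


Pattern of "three": [0, 1, 2, 3, 3]
Pattern of "giqiz": [0, 1, 2, 1, 3]
Patterns do not match
Same pattern = No


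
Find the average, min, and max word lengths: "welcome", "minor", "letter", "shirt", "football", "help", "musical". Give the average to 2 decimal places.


Lengths: "welcome"=7, "minor"=5, "letter"=6, "shirt"=5, "football"=8, "help"=4, "musical"=7
Sum = 42, Count = 7
Average = 42/7 = 6.00
= avg=6.00, min=4, max=8


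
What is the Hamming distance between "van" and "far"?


Comparing character by character (same length = 3):
  Pos 0: 'v' vs 'f' !=
  Pos 1: 'a' vs 'a' =
  Pos 2: 'n' vs 'r' !=
Hamming distance = 2


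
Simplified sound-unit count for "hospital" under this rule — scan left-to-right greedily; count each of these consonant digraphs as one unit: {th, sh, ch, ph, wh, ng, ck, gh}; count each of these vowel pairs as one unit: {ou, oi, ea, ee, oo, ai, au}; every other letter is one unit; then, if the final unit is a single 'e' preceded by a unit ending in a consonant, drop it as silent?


Word: "hospital" (8 letters)
Left-to-right scan:
  [1] 'h' (letter)
  [2] 'o' (letter)
  [3] 's' (letter)
  [4] 'p' (letter)
  [5] 'i' (letter)
  [6] 't' (letter)
  [7] 'a' (letter)
  [8] 'l' (letter)
Units from scan: 8
Sound units = 8 units


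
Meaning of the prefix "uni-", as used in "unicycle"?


Prefix: uni-
As in: unicycle -> uni- + cycle
Meaning = one


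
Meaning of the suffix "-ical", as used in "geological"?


Suffix: -ical
Example: geological = geology + -ical, with a spelling change
Meaning = relating to


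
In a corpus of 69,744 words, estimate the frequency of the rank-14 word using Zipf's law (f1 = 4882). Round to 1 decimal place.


Zipf's law: f(r) = f(1) / r
f(1) = 4882
f(14) = 4882 / 14
= 348.7 occurrences


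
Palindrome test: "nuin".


Word: "nuin"
Reversed: "niun"
Forward == Backward? nuin != niun
Palindrome = No


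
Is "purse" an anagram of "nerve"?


Word 1: "nerve" → sorted: eenrv
Word 2: "purse" → sorted: eprsu
Same letters? eenrv != eprsu
Anagram = No


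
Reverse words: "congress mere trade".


Original: "congress mere trade"
Words (1..n): congress | mere | trade
Reversed (n..1): trade | mere | congress
Result = "trade mere congress"


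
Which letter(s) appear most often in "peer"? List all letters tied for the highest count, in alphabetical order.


Word: "peer"
Letter counts:
  'e': 2
  'p': 1
  'r': 1
Maximum count = 2
Most frequent = 'e' (2 times each)


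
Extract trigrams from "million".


Word: "million" (length 7)
Number of trigrams = 7 - 3 + 1 = 5
  Position 0: "mil"
  Position 1: "ill"
  Position 2: "lli"
  Position 3: "lio"
  Position 4: "ion"
Trigrams = "mil", "ill", "lli", "lio", "ion"


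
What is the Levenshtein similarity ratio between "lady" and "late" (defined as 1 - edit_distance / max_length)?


Word 1: "lady" (length 4)
Word 2: "late" (length 4)
One optimal edit sequence:
  1. keep 'l'
  2. keep 'a'
  3. substitute 'd' -> 't'  (+1)
  4. substitute 'y' -> 'e'  (+1)
Edit distance = 2
Max length = max(4, 4) = 4
Similarity = 1 - 2/4
= 0.5000


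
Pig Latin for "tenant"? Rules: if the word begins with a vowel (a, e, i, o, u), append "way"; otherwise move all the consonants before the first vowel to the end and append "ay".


Word: "tenant"
Starts with consonant(s) → move to end, add 'ay'
Consonant cluster: "t"
Pig Latin = "enanttay"


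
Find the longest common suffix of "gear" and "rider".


Word 1: "gear"
Word 2: "rider"
Comparing from end:
  Pos -1: 'r' == 'r'
  Pos -2: 'a' != 'e' (stop)
LCS = "r" (length 1)


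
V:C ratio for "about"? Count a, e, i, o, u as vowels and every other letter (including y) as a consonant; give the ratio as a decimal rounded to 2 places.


Word: "about"
Vowels (a,e,i,o,u): 3
Consonants: 2
Ratio = 3/2
= 1.50


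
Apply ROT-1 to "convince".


Word: "convince"
Shift: 1
Each letter → (letter + shift) mod 26:
  'c' (2) + 1 = 3 → 'd'
  'o' (14) + 1 = 15 → 'p'
  'n' (13) + 1 = 14 → 'o'
  'v' (21) + 1 = 22 → 'w'
  'i' (8) + 1 = 9 → 'j'
  'n' (13) + 1 = 14 → 'o'
  'c' (2) + 1 = 3 → 'd'
  'e' (4) + 1 = 5 → 'f'
Result = "dpowjodf"


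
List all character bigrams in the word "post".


Word: "post" (length 4)
Number of bigrams = 4 - 2 + 1 = 3
  Position 0: "po"
  Position 1: "os"
  Position 2: "st"
Bigrams = "po", "os", "st"


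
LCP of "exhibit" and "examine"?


Word 1: "exhibit"
Word 2: "examine"
Comparing from start:
  Pos 0: 'e' == 'e'
  Pos 1: 'x' == 'x'
  Pos 2: 'h' != 'a' (stop)
LCP = "ex" (length 2)


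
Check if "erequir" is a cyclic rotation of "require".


Word: "require", Candidate: "erequir"
Method: check if candidate is substring of word+word
"requirerequire" contains "erequir"? Yes
Is rotation = Yes


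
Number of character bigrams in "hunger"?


Word: "hunger" (length 6)
Number of 2-grams = length - 2 + 1 = 6 - 2 + 1
= 5


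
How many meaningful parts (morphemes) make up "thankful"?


Word: "thankful"
Morphemes: thank | -ful
Each morpheme carries meaning
= 2 morphemes


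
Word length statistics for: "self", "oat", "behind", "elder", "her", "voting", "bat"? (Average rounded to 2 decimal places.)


Lengths: "self"=4, "oat"=3, "behind"=6, "elder"=5, "her"=3, "voting"=6, "bat"=3
Sum = 30, Count = 7
Average = 30/7 = 4.29
= avg=4.29, min=3, max=6


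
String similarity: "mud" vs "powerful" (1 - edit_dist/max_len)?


Word 1: "mud" (length 3)
Word 2: "powerful" (length 8)
One optimal edit sequence:
  1. insert 'p'  (+1)
  2. insert 'o'  (+1)
  3. insert 'w'  (+1)
  4. insert 'e'  (+1)
  5. insert 'r'  (+1)
  6. substitute 'm' -> 'f'  (+1)
  7. keep 'u'
  8. substitute 'd' -> 'l'  (+1)
Edit distance = 7
Max length = max(3, 8) = 8
Similarity = 1 - 7/8
= 0.1250


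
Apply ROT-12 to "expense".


Word: "expense"
Shift: 12
Each letter → (letter + shift) mod 26:
  'e' (4) + 12 = 16 → 'q'
  'x' (23) + 12 = 9 → 'j'
  'p' (15) + 12 = 1 → 'b'
  'e' (4) + 12 = 16 → 'q'
  'n' (13) + 12 = 25 → 'z'
  's' (18) + 12 = 4 → 'e'
  'e' (4) + 12 = 16 → 'q'
Result = "qjbqzeq"


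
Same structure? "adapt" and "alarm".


Pattern of "adapt": [0, 1, 0, 2, 3]
Pattern of "alarm": [0, 1, 0, 2, 3]
Patterns match
Same pattern = Yes


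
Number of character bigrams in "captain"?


Word: "captain" (length 7)
Number of 2-grams = length - 2 + 1 = 7 - 2 + 1
= 6


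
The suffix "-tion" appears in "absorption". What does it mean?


Suffix: -tion
Example: absorption = absorb + -tion, with a spelling change
Meaning = act or process


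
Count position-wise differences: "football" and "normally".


Comparing character by character (same length = 8):
  Pos 0: 'f' vs 'n' !=
  Pos 1: 'o' vs 'o' =
  Pos 2: 'o' vs 'r' !=
  Pos 3: 't' vs 'm' !=
  Pos 4: 'b' vs 'a' !=
  Pos 5: 'a' vs 'l' !=
  Pos 6: 'l' vs 'l' =
  Pos 7: 'l' vs 'y' !=
Hamming distance = 6


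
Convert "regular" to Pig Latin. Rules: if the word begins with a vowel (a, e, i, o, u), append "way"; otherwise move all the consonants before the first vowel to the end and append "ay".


Word: "regular"
Starts with consonant(s) → move to end, add 'ay'
Consonant cluster: "r"
Pig Latin = "egularray"


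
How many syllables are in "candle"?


Word: "candle"
Syllable breakdown: can · dle
Counting: 2 parts
= 2 syllables


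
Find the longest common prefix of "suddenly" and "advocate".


Word 1: "suddenly"
Word 2: "advocate"
Comparing from start:
  Pos 0: 's' != 'a' (stop)
LCP = "" (length 0)


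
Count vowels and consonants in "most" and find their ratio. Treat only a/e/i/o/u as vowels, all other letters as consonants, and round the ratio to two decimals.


Word: "most"
Vowels (a,e,i,o,u): 1
Consonants: 3
Ratio = 1/3
= 0.33


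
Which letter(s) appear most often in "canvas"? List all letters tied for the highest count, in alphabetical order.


Word: "canvas"
Letter counts:
  'a': 2
  'c': 1
  'n': 1
  's': 1
  'v': 1
Maximum count = 2
Most frequent = 'a' (2 times each)


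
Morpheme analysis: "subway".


Word: "subway"
Morphemes: sub- + way
Each morpheme carries meaning
= 2 morphemes


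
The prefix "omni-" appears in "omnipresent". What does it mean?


Prefix: omni-
Example: omnipresent (omni- + present)
Meaning = all


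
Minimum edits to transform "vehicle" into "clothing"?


Word 1: "vehicle" (length 7)
Word 2: "clothing" (length 8)
One optimal edit sequence (insert/delete/substitute each cost 1):
  1. insert 'c'  (+1)
  2. insert 'l'  (+1)
  3. substitute 'v' -> 'o'  (+1)
  4. substitute 'e' -> 't'  (+1)
  5. keep 'h'
  6. keep 'i'
  7. delete 'c'  (+1)
  8. substitute 'l' -> 'n'  (+1)
  9. substitute 'e' -> 'g'  (+1)
Total edit operations: 7
Edit distance = 7


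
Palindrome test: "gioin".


Word: "gioin"
Reversed: "nioig"
Forward == Backward? gioin != nioig
Palindrome = No


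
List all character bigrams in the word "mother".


Word: "mother" (length 6)
Number of bigrams = 6 - 2 + 1 = 5
  Position 0: "mo"
  Position 1: "ot"
  Position 2: "th"
  Position 3: "he"
  Position 4: "er"
Bigrams = "mo", "ot", "th", "he", "er"


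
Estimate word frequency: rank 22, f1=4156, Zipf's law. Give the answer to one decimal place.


Zipf's law: f(r) = f(1) / r
f(1) = 4156
f(22) = 4156 / 22
= 188.9 occurrences


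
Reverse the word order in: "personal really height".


Original: "personal really height"
Words (1..n): personal | really | height
Reversed (n..1): height | really | personal
Result = "height really personal"


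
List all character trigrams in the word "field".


Word: "field" (length 5)
Number of trigrams = 5 - 3 + 1 = 3
  Position 0: "fie"
  Position 1: "iel"
  Position 2: "eld"
Trigrams = "fie", "iel", "eld"


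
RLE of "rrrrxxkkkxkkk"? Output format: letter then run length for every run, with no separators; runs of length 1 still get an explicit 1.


String: "rrrrxxkkkxkkk"
Scanning for consecutive runs:
  'r' x 4
  'x' x 2
  'k' x 3
  'x' x 1
  'k' x 3
RLE = "r4x2k3x1k3"


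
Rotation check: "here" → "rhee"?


Word: "here", Candidate: "rhee"
Method: check if candidate is substring of word+word
"herehere" contains "rhee"? No
Is rotation = No


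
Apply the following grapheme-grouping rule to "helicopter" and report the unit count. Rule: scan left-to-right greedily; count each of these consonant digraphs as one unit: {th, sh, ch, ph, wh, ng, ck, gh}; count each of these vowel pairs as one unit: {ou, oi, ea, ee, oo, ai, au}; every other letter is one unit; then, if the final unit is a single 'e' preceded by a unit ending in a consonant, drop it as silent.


Word: "helicopter" (10 letters)
Left-to-right scan:
  1. 'h' (letter)
  2. 'e' (letter)
  3. 'l' (letter)
  4. 'i' (letter)
  5. 'c' (letter)
  6. 'o' (letter)
  7. 'p' (letter)
  8. 't' (letter)
  9. 'e' (letter)
  10. 'r' (letter)
Units from scan: 10
Sound units = 10 units


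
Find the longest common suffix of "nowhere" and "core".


Word 1: "nowhere"
Word 2: "core"
Comparing from end:
  Pos -1: 'e' == 'e'
  Pos -2: 'r' == 'r'
  Pos -3: 'e' != 'o' (stop)
LCS = "re" (length 2)


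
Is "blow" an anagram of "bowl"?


Word 1: "bowl" → sorted: blow
Word 2: "blow" → sorted: blow
Same letters? blow == blow
Anagram = Yes


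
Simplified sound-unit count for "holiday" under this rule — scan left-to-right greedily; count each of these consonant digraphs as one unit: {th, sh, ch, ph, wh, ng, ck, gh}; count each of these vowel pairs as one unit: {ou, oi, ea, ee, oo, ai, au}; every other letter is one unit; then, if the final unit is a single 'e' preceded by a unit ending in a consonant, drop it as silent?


Word: "holiday" (7 letters)
Left-to-right scan:
  1. 'h' (letter)
  2. 'o' (letter)
  3. 'l' (letter)
  4. 'i' (letter)
  5. 'd' (letter)
  6. 'a' (letter)
  7. 'y' (letter)
Units from scan: 7
Sound units = 7 units


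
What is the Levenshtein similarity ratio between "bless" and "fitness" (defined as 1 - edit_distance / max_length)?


Word 1: "bless" (length 5)
Word 2: "fitness" (length 7)
One optimal edit sequence:
  1. insert 'f'  (+1)
  2. insert 'i'  (+1)
  3. substitute 'b' -> 't'  (+1)
  4. substitute 'l' -> 'n'  (+1)
  5. keep 'e'
  6. keep 's'
  7. keep 's'
Edit distance = 4
Max length = max(5, 7) = 7
Similarity = 1 - 4/7
= 0.4286


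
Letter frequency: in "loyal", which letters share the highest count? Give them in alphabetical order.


Word: "loyal"
Letter counts:
  'a': 1
  'l': 2
  'o': 1
  'y': 1
Maximum count = 2
Most frequent = 'l' (2 times each)


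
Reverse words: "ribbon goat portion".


Original: "ribbon goat portion"
Words (1..n): ribbon | goat | portion
Reversed (n..1): portion | goat | ribbon
Result = "portion goat ribbon"


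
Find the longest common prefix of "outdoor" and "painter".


Word 1: "outdoor"
Word 2: "painter"
Comparing from start:
  Pos 0: 'o' != 'p' (stop)
LCP = "" (length 0)


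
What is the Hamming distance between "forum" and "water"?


Comparing character by character (same length = 5):
  Pos 0: 'f' vs 'w' !=
  Pos 1: 'o' vs 'a' !=
  Pos 2: 'r' vs 't' !=
  Pos 3: 'u' vs 'e' !=
  Pos 4: 'm' vs 'r' !=
Hamming distance = 5


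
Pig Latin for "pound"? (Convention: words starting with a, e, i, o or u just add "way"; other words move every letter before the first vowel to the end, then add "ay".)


Word: "pound"
Starts with consonant(s) → move to end, add 'ay'
Consonant cluster: "p"
Pig Latin = "oundpay"


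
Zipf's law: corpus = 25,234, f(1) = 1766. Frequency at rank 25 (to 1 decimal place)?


Zipf's law: f(r) = f(1) / r
f(1) = 1766
f(25) = 1766 / 25
= 70.6 occurrences


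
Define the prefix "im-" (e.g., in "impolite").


Prefix: im-
Example: impolite = im- + polite
Meaning = not / into


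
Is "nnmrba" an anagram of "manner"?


Word 1: "manner" → sorted: aemnnr
Word 2: "nnmrba" → sorted: abmnnr
Same letters? aemnnr != abmnnr
Anagram = No


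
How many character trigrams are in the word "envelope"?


Word: "envelope" (length 8)
Number of 3-grams = length - 3 + 1 = 8 - 3 + 1
= 6


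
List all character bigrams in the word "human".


Word: "human" (length 5)
Number of bigrams = 5 - 2 + 1 = 4
  Position 0: "hu"
  Position 1: "um"
  Position 2: "ma"
  Position 3: "an"
Bigrams = "hu", "um", "ma", "an"


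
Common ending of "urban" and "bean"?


Word 1: "urban"
Word 2: "bean"
Comparing from end:
  Pos -1: 'n' == 'n'
  Pos -2: 'a' == 'a'
  Pos -3: 'b' != 'e' (stop)
LCS = "an" (length 2)


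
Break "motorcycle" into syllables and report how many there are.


Word: "motorcycle"
Syllable breakdown: mo / tor / cy / cle
Counting: 4 parts
= 4 syllables


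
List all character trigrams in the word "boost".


Word: "boost" (length 5)
Number of trigrams = 5 - 3 + 1 = 3
  Position 0: "boo"
  Position 1: "oos"
  Position 2: "ost"
Trigrams = "boo", "oos", "ost"


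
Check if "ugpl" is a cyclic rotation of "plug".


Word: "plug", Candidate: "ugpl"
Method: check if candidate is substring of word+word
"plugplug" contains "ugpl"? Yes
Is rotation = Yes


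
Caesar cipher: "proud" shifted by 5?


Word: "proud"
Shift: 5
Each letter → (letter + shift) mod 26:
  'p' (15) + 5 = 20 → 'u'
  'r' (17) + 5 = 22 → 'w'
  'o' (14) + 5 = 19 → 't'
  'u' (20) + 5 = 25 → 'z'
  'd' (3) + 5 = 8 → 'i'
Result = "uwtzi"


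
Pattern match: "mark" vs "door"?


Pattern of "mark": [0, 1, 2, 3]
Pattern of "door": [0, 1, 1, 2]
Patterns do not match
Same pattern = No


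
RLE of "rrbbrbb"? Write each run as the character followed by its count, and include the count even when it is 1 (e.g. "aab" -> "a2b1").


String: "rrbbrbb"
Scanning for consecutive runs:
  'r' x 2
  'b' x 2
  'r' x 1
  'b' x 2
RLE = "r2b2r1b2"


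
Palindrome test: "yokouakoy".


Word: "yokouakoy"
Reversed: "yokauokoy"
Forward == Backward? yokouakoy != yokauokoy
Palindrome = No


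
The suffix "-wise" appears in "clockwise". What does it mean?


Suffix: -wise
Example: clockwise (clock + -wise)
Meaning = in the manner of


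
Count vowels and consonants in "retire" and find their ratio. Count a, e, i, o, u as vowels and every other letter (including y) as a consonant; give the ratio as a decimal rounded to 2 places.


Word: "retire"
Vowels (a,e,i,o,u): 3
Consonants: 3
Ratio = 3/3
= 1.00


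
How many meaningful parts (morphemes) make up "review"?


Word: "review"
Morphemes: re- | view
Each morpheme carries meaning
= 2 morphemes


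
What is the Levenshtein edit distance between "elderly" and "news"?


Word 1: "elderly" (length 7)
Word 2: "news" (length 4)
One optimal edit sequence (insert/delete/substitute each cost 1):
  1. delete 'e'  (+1)
  2. delete 'l'  (+1)
  3. substitute 'd' -> 'n'  (+1)
  4. keep 'e'
  5. delete 'r'  (+1)
  6. substitute 'l' -> 'w'  (+1)
  7. substitute 'y' -> 's'  (+1)
Total edit operations: 6
Edit distance = 6


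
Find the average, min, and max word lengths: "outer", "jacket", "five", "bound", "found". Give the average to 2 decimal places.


Lengths: "outer"=5, "jacket"=6, "five"=4, "bound"=5, "found"=5
Sum = 25, Count = 5
Average = 25/5 = 5.00
= avg=5.00, min=4, max=6


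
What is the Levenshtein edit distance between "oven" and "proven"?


Word 1: "oven" (length 4)
Word 2: "proven" (length 6)
One optimal edit sequence (insert/delete/substitute each cost 1):
  1. insert 'p'  (+1)
  2. insert 'r'  (+1)
  3. keep 'o'
  4. keep 'v'
  5. keep 'e'
  6. keep 'n'
Total edit operations: 2
Edit distance = 2


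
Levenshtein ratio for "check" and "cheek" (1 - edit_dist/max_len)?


Word 1: "check" (length 5)
Word 2: "cheek" (length 5)
One optimal edit sequence:
  1. keep 'c'
  2. keep 'h'
  3. keep 'e'
  4. substitute 'c' -> 'e'  (+1)
  5. keep 'k'
Edit distance = 1
Max length = max(5, 5) = 5
Similarity = 1 - 1/5
= 0.8000


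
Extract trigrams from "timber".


Word: "timber" (length 6)
Number of trigrams = 6 - 3 + 1 = 4
  Position 0: "tim"
  Position 1: "imb"
  Position 2: "mbe"
  Position 3: "ber"
Trigrams = "tim", "imb", "mbe", "ber"


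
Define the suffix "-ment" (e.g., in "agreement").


Suffix: -ment
Example: agreement (agree + -ment)
Meaning = result of action


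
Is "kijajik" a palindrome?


Word: "kijajik"
Reversed: "kijajik"
Forward == Backward? kijajik == kijajik
Palindrome = Yes


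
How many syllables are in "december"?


Word: "december"
Syllable breakdown: de / cem / ber
Counting: 3 parts
= 3 syllables


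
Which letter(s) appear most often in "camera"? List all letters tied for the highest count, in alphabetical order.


Word: "camera"
Letter counts:
  'a': 2
  'c': 1
  'e': 1
  'm': 1
  'r': 1
Maximum count = 2
Most frequent = 'a' (2 times each)


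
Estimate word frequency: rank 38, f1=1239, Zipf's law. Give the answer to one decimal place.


Zipf's law: f(r) = f(1) / r
f(1) = 1239
f(38) = 1239 / 38
= 32.6 occurrences


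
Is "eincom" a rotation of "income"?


Word: "income", Candidate: "eincom"
Method: check if candidate is substring of word+word
"incomeincome" contains "eincom"? Yes
Is rotation = Yes


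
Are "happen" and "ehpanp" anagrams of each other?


Word 1: "happen" → sorted: aehnpp
Word 2: "ehpanp" → sorted: aehnpp
Same letters? aehnpp == aehnpp
Anagram = Yes


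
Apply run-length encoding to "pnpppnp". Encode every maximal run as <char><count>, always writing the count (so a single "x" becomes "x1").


String: "pnpppnp"
Scanning for consecutive runs:
  'p' x 1
  'n' x 1
  'p' x 3
  'n' x 1
  'p' x 1
RLE = "p1n1p3n1p1"


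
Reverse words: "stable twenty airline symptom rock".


Original: "stable twenty airline symptom rock"
Words (1..n): stable | twenty | airline | symptom | rock
Reversed (n..1): rock | symptom | airline | twenty | stable
Result = "rock symptom airline twenty stable"


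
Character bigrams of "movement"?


Word: "movement" (length 8)
Number of bigrams = 8 - 2 + 1 = 7
  Position 0: "mo"
  Position 1: "ov"
  Position 2: "ve"
  Position 3: "em"
  Position 4: "me"
  Position 5: "en"
  Position 6: "nt"
Bigrams = "mo", "ov", "ve", "em", "me", "en", "nt"


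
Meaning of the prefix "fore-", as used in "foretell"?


Prefix: fore-
As in: foretell -> fore- + tell
Meaning = before


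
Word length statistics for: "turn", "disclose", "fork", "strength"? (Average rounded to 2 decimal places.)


Lengths: "turn"=4, "disclose"=8, "fork"=4, "strength"=8
Sum = 24, Count = 4
Average = 24/4 = 6.00
= avg=6.00, min=4, max=8


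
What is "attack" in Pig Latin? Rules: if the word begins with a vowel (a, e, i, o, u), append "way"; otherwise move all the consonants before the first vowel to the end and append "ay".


Word: "attack"
Starts with vowel → add 'way'
Pig Latin = "attackway"


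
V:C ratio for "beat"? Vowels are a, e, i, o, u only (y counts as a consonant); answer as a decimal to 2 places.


Word: "beat"
Vowels (a,e,i,o,u): 2
Consonants: 2
Ratio = 2/2
= 1.00


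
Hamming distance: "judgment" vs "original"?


Comparing character by character (same length = 8):
  Pos 0: 'j' vs 'o' !=
  Pos 1: 'u' vs 'r' !=
  Pos 2: 'd' vs 'i' !=
  Pos 3: 'g' vs 'g' =
  Pos 4: 'm' vs 'i' !=
  Pos 5: 'e' vs 'n' !=
  Pos 6: 'n' vs 'a' !=
  Pos 7: 't' vs 'l' !=
Hamming distance = 7


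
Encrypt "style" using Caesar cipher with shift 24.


Word: "style"
Shift: 24
Each letter → (letter + shift) mod 26:
  's' (18) + 24 = 16 → 'q'
  't' (19) + 24 = 17 → 'r'
  'y' (24) + 24 = 22 → 'w'
  'l' (11) + 24 = 9 → 'j'
  'e' (4) + 24 = 2 → 'c'
Result = "qrwjc"


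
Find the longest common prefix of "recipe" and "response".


Word 1: "recipe"
Word 2: "response"
Comparing from start:
  Pos 0: 'r' == 'r'
  Pos 1: 'e' == 'e'
  Pos 2: 'c' != 's' (stop)
LCP = "re" (length 2)


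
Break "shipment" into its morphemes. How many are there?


Word: "shipment"
Morphemes: ship / -ment
Each morpheme carries meaning
= 2 morphemes


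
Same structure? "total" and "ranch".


Pattern of "total": [0, 1, 0, 2, 3]
Pattern of "ranch": [0, 1, 2, 3, 4]
Patterns do not match
Same pattern = No


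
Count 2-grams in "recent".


Word: "recent" (length 6)
Number of 2-grams = length - 2 + 1 = 6 - 2 + 1
= 5


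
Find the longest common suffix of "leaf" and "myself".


Word 1: "leaf"
Word 2: "myself"
Comparing from end:
  Pos -1: 'f' == 'f'
  Pos -2: 'a' != 'l' (stop)
LCS = "f" (length 1)


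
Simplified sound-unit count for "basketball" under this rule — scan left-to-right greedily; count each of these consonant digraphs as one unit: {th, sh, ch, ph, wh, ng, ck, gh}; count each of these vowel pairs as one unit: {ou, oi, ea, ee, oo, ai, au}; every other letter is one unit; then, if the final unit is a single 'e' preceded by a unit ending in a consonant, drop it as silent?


Word: "basketball" (10 letters)
Left-to-right scan:
  [1] 'b' (letter)
  [2] 'a' (letter)
  [3] 's' (letter)
  [4] 'k' (letter)
  [5] 'e' (letter)
  [6] 't' (letter)
  [7] 'b' (letter)
  [8] 'a' (letter)
  [9] 'l' (letter)
  [10] 'l' (letter)
Units from scan: 10
Sound units = 10 units


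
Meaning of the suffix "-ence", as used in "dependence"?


Suffix: -ence
As in: dependence -> depend + -ence
Meaning = state of


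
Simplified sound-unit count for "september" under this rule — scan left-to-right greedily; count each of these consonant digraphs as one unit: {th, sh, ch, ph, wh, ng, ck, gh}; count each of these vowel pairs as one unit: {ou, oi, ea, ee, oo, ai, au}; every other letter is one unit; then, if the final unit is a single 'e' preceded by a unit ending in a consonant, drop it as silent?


Word: "september" (9 letters)
Left-to-right scan:
  1. 's' (letter)
  2. 'e' (letter)
  3. 'p' (letter)
  4. 't' (letter)
  5. 'e' (letter)
  6. 'm' (letter)
  7. 'b' (letter)
  8. 'e' (letter)
  9. 'r' (letter)
Units from scan: 9
Sound units = 9 units
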